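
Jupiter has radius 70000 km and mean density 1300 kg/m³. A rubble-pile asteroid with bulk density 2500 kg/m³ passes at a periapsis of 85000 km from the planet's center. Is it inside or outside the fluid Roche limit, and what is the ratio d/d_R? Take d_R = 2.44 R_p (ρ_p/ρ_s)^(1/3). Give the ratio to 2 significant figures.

d_R = 2.44 × (70000 km) × (1300/2500)^(1/3) = 1.373 × 10⁵ km
d/d_R = (85000) / (1.373 × 10⁵) = 0.62
Since d/d_R < 1, the body is inside the Roche limit.

inside; d/d_R ≈ 0.62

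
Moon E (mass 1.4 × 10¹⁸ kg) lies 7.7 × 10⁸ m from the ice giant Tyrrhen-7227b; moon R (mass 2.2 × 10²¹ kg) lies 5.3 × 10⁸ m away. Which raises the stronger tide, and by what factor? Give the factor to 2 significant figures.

Moon R, by a factor of ≈ 4800

Tidal stretch scales as M/d³; compute that for each body.
Moon E: (1.4 × 10¹⁸) / (7.7 × 10⁸)³ = 3.067 × 10⁻⁹
Moon R: (2.2 × 10²¹) / (5.3 × 10⁸)³ = 1.478 × 10⁻⁵
Ratio (larger/smaller) = 4800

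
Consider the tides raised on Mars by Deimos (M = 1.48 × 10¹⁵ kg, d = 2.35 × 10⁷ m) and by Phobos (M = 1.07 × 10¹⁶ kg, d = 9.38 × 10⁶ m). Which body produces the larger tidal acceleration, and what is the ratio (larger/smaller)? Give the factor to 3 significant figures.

Tidal acceleration ∝ M/d³, so compare M/d³ for each.
Deimos: (1.48 × 10¹⁵) / (2.35 × 10⁷)³ = 1.140 × 10⁻⁷
Phobos: (1.07 × 10¹⁶) / (9.38 × 10⁶)³ = 1.297 × 10⁻⁵
Ratio (larger/smaller) = 114

Phobos, by a factor of ≈ 114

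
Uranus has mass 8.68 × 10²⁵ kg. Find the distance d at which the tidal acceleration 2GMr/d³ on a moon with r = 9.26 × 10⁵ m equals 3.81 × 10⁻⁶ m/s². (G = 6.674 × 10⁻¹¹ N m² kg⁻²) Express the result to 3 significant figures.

2GMr/d³ = a_tidal  ⇒  d = (2GMr / a_tidal)^(1/3)
d = (2 × 6.674×10⁻¹¹ × (8.68 × 10²⁵) × (9.26 × 10⁵) / (3.81 × 10⁻⁶))^(1/3)
  = 1.41 × 10⁹ m

1.41 × 10⁹ m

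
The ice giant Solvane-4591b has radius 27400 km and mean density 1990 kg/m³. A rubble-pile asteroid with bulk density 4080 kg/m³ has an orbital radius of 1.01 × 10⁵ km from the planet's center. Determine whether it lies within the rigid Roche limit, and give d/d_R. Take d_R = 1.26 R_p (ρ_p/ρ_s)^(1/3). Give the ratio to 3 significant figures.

d_R = 1.26 × (27400 km) × (1990/4080)^(1/3) = 27180 km
d/d_R = (1.01 × 10⁵) / (27180) = 3.72
Since d/d_R > 1, the body is outside the Roche limit.

outside; d/d_R ≈ 3.72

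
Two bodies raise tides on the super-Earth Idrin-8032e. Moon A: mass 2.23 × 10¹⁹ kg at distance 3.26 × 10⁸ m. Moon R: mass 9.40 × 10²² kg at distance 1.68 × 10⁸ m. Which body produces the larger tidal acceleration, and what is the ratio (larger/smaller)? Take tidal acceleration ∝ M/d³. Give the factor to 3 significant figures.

Moon R, by a factor of ≈ 30800

Compare M/d³ for the two perturbers:
Moon A: (2.23 × 10¹⁹) / (3.26 × 10⁸)³ = 6.437 × 10⁻⁷
Moon R: (9.40 × 10²²) / (1.68 × 10⁸)³ = 1.982 × 10⁻²
Ratio (larger/smaller) = 30800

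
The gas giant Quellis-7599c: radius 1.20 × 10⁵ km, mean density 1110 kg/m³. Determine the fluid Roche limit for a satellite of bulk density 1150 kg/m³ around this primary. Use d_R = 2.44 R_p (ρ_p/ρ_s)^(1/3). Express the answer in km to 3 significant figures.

2.89 × 10⁵ km

d_R = 2.44 × 1.20 × 10⁵ km × (1110/1150)^(1/3)
    = 2.89 × 10⁵ km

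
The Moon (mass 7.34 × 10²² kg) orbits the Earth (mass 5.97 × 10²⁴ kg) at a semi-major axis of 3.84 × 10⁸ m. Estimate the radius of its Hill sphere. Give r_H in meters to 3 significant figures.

r_H ≈ a (m/3M)^(1/3)
    = (3.84 × 10⁸) × (7.34 × 10²² / (3 × 5.97 × 10²⁴))^(1/3)
    = 6.15 × 10⁷ m

6.15 × 10⁷ m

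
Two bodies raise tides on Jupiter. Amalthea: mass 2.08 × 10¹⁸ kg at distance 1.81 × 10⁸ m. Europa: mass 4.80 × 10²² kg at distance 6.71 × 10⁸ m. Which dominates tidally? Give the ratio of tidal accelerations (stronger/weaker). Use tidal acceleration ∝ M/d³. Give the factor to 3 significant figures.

Compare M/d³ for the two perturbers:
Amalthea: (2.08 × 10¹⁸) / (1.81 × 10⁸)³ = 3.508 × 10⁻⁷
Europa: (4.80 × 10²²) / (6.71 × 10⁸)³ = 1.589 × 10⁻⁴
Ratio (larger/smaller) = 453

Europa, by a factor of ≈ 453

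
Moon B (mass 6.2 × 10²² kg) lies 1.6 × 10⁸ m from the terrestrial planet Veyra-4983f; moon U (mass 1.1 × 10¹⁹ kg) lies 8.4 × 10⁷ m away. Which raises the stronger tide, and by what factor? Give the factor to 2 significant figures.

Tidal acceleration ∝ M/d³, so compare M/d³ for each.
Moon B: (6.2 × 10²²) / (1.6 × 10⁸)³ = 1.514 × 10⁻²
Moon U: (1.1 × 10¹⁹) / (8.4 × 10⁷)³ = 1.856 × 10⁻⁵
Ratio (larger/smaller) = 820

Moon B, by a factor of ≈ 820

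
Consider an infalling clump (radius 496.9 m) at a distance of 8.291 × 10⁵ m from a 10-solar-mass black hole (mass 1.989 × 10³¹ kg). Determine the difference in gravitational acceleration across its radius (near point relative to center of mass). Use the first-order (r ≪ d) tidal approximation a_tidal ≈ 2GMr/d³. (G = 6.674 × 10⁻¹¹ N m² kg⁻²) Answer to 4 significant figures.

2.315 × 10⁶ m/s²

Δg = 2GMr/d³
   = 2 × (6.674 × 10⁻¹¹) × (1.989 × 10³¹) × (496.9) / (8.291 × 10⁵)³
   = 2.315 × 10⁶ m/s²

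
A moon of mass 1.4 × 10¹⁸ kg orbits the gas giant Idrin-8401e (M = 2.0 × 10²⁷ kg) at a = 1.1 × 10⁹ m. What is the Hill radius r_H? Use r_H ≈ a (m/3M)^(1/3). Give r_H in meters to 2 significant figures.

r_H ≈ a (m/3M)^(1/3)
    = (1.1 × 10⁹) × (1.4 × 10¹⁸ / (3 × 2.0 × 10²⁷))^(1/3)
    = 6.8 × 10⁵ m

6.8 × 10⁵ m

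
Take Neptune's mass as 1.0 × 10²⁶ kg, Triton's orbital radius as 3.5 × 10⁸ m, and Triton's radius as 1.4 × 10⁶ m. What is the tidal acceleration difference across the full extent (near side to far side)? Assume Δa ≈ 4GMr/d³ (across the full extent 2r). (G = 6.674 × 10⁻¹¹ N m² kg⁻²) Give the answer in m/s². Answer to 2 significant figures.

8.7 × 10⁻⁴ m/s²

Near-to-far spans 2r, so the tidal difference is twice the near-to-center value: 4GMr/d³.
Δg = 4GMr/d³
   = 4 × (6.674 × 10⁻¹¹) × (1.0 × 10²⁶) × (1.4 × 10⁶) / (3.5 × 10⁸)³
   = 8.7 × 10⁻⁴ m/s²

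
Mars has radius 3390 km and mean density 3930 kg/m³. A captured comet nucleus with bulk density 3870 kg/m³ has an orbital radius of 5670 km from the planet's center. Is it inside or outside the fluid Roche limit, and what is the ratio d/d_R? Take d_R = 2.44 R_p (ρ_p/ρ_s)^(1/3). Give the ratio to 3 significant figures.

d_R = 2.44 × (3390 km) × (3930/3870)^(1/3) = 8314 km
d/d_R = (5670) / (8314) = 0.682
Since d/d_R < 1, the body is inside the Roche limit.

inside; d/d_R ≈ 0.682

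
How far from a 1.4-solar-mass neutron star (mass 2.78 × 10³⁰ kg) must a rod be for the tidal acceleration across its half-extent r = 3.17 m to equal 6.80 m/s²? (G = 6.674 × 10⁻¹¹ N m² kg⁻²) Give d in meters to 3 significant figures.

5.57 × 10⁶ m

2GMr/d³ = a_tidal  ⇒  d = (2GMr / a_tidal)^(1/3)
d = (2 × 6.674×10⁻¹¹ × (2.78 × 10³⁰) × (3.17) / (6.80))^(1/3)
  = 5.57 × 10⁶ m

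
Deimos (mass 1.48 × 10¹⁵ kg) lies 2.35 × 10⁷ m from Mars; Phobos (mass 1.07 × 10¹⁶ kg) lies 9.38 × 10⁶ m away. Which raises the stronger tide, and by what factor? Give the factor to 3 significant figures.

Phobos, by a factor of ≈ 114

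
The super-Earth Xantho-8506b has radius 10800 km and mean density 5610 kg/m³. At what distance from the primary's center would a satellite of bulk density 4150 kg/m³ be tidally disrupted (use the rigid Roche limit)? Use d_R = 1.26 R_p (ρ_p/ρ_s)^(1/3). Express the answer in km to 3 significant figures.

15000 km

d_R = 1.26 × 10800 km × (5610/4150)^(1/3)
    = 15000 km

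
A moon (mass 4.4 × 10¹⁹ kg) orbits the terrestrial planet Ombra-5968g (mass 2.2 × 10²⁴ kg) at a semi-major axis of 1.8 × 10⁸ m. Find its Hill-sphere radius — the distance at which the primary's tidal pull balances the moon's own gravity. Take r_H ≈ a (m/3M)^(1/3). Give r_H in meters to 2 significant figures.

3.4 × 10⁶ m

r_H ≈ a (m/3M)^(1/3)
    = (1.8 × 10⁸) × (4.4 × 10¹⁹ / (3 × 2.2 × 10²⁴))^(1/3)
    = 3.4 × 10⁶ m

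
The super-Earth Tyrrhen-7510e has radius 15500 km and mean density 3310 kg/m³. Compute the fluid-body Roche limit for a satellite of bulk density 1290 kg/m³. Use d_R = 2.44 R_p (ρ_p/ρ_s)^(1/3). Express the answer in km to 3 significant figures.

51800 km

d_R = 2.44 × 15500 km × (3310/1290)^(1/3)
    = 51800 km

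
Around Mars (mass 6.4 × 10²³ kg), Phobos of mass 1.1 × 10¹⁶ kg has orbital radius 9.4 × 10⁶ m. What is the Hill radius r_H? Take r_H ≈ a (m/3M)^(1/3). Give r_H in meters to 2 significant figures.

r_H ≈ a (m/3M)^(1/3)
    = (9.4 × 10⁶) × (1.1 × 10¹⁶ / (3 × 6.4 × 10²³))^(1/3)
    = 1.7 × 10⁴ m

1.7 × 10⁴ m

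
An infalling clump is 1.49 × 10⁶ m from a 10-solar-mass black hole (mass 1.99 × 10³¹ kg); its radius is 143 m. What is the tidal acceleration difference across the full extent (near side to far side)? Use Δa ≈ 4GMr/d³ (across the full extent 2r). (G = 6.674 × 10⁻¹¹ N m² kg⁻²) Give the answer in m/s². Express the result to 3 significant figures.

2.30 × 10⁵ m/s²

Δa = 4GMr/d³
   = 4 × (6.674 × 10⁻¹¹) × (1.99 × 10³¹) × (143) / (1.49 × 10⁶)³
   = 2.30 × 10⁵ m/s²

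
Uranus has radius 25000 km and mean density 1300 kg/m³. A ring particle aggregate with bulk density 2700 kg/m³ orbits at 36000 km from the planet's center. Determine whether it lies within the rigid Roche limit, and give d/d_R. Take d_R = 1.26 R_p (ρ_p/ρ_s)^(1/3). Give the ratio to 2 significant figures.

outside; d/d_R ≈ 1.5

d_R = 1.26 × (25000 km) × (1300/2700)^(1/3) = 24690 km
d/d_R = (36000) / (24690) = 1.5
Since d/d_R > 1, the body is outside the Roche limit.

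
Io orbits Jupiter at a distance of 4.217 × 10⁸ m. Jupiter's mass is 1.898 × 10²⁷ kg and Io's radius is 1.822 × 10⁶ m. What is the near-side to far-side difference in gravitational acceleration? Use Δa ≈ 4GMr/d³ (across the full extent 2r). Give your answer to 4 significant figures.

Differencing GM/(d−r)² and GM/(d+r)² to first order in r/d gives 4GMr/d³.
a_tidal = 4GMr/d³
        = 4 × (6.674 × 10⁻¹¹) × (1.898 × 10²⁷) × (1.822 × 10⁶) / (4.217 × 10⁸)³
        = 1.231 × 10⁻² m/s²

1.231 × 10⁻² m/s²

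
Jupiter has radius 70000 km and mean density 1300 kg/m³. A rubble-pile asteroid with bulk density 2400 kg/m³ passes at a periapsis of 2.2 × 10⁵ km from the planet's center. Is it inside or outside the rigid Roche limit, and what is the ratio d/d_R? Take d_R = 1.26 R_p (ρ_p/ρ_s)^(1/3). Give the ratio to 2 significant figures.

outside; d/d_R ≈ 3.1

d_R = 1.26 × (70000 km) × (1300/2400)^(1/3) = 71900 km
d/d_R = (2.2 × 10⁵) / (71900) = 3.1
Since d/d_R > 1, the body is outside the Roche limit.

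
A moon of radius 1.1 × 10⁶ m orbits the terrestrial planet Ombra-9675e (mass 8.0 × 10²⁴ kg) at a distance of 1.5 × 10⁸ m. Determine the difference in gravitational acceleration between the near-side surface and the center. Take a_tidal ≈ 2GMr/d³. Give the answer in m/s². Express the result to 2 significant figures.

3.5 × 10⁻⁴ m/s²

Δg = 2GMr/d³
   = 2 × (6.674 × 10⁻¹¹) × (8.0 × 10²⁴) × (1.1 × 10⁶) / (1.5 × 10⁸)³
   = 3.5 × 10⁻⁴ m/s²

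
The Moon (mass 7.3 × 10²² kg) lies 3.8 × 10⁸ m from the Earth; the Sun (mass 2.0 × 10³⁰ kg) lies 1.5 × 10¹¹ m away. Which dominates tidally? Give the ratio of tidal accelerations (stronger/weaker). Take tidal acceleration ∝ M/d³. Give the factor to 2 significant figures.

The Moon, by a factor of ≈ 2.2

Compare M/d³ for the two perturbers:
The Moon: (7.3 × 10²²) / (3.8 × 10⁸)³ = 1.330 × 10⁻³
The Sun: (2.0 × 10³⁰) / (1.5 × 10¹¹)³ = 5.926 × 10⁻⁴
Ratio (larger/smaller) = 2.2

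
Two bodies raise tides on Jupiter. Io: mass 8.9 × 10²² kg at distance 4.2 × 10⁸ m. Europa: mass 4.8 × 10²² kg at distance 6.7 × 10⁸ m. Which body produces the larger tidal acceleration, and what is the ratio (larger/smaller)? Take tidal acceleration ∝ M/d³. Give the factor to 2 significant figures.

The tide-raising term goes as M/d³ (the gradient of a 1/d² field).
Io: (8.9 × 10²²) / (4.2 × 10⁸)³ = 1.201 × 10⁻³
Europa: (4.8 × 10²²) / (6.7 × 10⁸)³ = 1.596 × 10⁻⁴
Ratio (larger/smaller) = 7.5

Io, by a factor of ≈ 7.5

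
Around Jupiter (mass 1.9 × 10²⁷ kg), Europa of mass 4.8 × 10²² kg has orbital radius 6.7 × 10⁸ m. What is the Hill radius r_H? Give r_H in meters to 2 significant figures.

1.4 × 10⁷ m

r_H ≈ a (m/3M)^(1/3)
    = (6.7 × 10⁸) × (4.8 × 10²² / (3 × 1.9 × 10²⁷))^(1/3)
    = 1.4 × 10⁷ m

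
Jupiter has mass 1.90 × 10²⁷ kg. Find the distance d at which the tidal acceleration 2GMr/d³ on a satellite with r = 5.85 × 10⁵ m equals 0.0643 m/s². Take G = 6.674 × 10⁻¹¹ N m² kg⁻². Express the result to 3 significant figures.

1.32 × 10⁸ m

2GMr/d³ = a_tidal  ⇒  d = (2GMr / a_tidal)^(1/3)
d = (2 × 6.674×10⁻¹¹ × (1.90 × 10²⁷) × (5.85 × 10⁵) / (0.0643))^(1/3)
  = 1.32 × 10⁸ m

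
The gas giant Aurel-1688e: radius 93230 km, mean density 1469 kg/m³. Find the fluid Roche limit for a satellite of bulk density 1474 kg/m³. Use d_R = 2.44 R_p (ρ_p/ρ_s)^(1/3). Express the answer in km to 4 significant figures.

2.272 × 10⁵ km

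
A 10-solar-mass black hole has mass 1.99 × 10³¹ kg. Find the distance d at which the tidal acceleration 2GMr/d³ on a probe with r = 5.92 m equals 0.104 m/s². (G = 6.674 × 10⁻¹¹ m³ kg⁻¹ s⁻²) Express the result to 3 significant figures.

2GMr/d³ = a_tidal  ⇒  d = (2GMr / a_tidal)^(1/3)
d = (2 × 6.674×10⁻¹¹ × (1.99 × 10³¹) × (5.92) / (0.104))^(1/3)
  = 5.33 × 10⁷ m

5.33 × 10⁷ m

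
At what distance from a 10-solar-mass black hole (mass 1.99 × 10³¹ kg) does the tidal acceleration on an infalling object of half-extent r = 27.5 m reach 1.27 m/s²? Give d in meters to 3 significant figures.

3.86 × 10⁷ m

2GMr/d³ = a_tidal  ⇒  d = (2GMr / a_tidal)^(1/3)
d = (2 × 6.674×10⁻¹¹ × (1.99 × 10³¹) × (27.5) / (1.27))^(1/3)
  = 3.86 × 10⁷ m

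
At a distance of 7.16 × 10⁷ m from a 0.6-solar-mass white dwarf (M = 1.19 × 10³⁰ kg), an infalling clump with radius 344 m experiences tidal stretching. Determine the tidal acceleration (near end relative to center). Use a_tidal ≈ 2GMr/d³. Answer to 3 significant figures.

1.49 × 10⁻¹ m/s²

Δg = 2GMr/d³
   = 2 × (6.674 × 10⁻¹¹) × (1.19 × 10³⁰) × (344) / (7.16 × 10⁷)³
   = 1.49 × 10⁻¹ m/s²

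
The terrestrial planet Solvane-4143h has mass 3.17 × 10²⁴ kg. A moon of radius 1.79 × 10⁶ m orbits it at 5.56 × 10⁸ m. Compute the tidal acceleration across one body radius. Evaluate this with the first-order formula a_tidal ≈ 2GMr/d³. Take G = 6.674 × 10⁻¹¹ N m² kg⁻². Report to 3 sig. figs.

4.41 × 10⁻⁶ m/s²

Δa = 2GMr/d³
   = 2 × (6.674 × 10⁻¹¹) × (3.17 × 10²⁴) × (1.79 × 10⁶) / (5.56 × 10⁸)³
   = 4.41 × 10⁻⁶ m/s²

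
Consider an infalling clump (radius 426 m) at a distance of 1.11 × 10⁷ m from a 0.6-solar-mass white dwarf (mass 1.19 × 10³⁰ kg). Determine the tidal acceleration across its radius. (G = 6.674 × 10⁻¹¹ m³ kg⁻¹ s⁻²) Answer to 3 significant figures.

Δg = 2GMr/d³
   = 2 × (6.674 × 10⁻¹¹) × (1.19 × 10³⁰) × (426) / (1.11 × 10⁷)³
   = 4.95 × 10¹ m/s²

4.95 × 10¹ m/s²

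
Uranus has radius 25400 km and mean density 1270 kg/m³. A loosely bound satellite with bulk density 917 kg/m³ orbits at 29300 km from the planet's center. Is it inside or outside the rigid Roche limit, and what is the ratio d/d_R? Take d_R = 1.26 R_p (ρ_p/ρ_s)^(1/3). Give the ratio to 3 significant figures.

d_R = 1.26 × (25400 km) × (1270/917)^(1/3) = 35670 km
d/d_R = (29300) / (35670) = 0.821
Since d/d_R < 1, the body is inside the Roche limit.

inside; d/d_R ≈ 0.821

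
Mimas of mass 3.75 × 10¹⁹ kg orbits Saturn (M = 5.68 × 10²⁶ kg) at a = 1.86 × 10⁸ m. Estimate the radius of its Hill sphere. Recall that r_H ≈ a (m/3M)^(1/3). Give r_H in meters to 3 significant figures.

r_H ≈ a (m/3M)^(1/3)
    = (1.86 × 10⁸) × (3.75 × 10¹⁹ / (3 × 5.68 × 10²⁶))^(1/3)
    = 5.21 × 10⁵ m

5.21 × 10⁵ m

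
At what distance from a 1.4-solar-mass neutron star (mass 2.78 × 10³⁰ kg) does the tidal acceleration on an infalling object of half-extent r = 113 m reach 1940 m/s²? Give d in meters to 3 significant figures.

2.79 × 10⁶ m

2GMr/d³ = a_tidal  ⇒  d = (2GMr / a_tidal)^(1/3)
d = (2 × 6.674×10⁻¹¹ × (2.78 × 10³⁰) × (113) / (1940))^(1/3)
  = 2.79 × 10⁶ m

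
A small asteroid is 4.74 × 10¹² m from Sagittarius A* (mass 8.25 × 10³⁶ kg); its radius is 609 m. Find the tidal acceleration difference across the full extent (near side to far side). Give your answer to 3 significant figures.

1.26 × 10⁻⁸ m/s²

a_tidal = 4GMr/d³
        = 4 × (6.674 × 10⁻¹¹) × (8.25 × 10³⁶) × (609) / (4.74 × 10¹²)³
        = 1.26 × 10⁻⁸ m/s²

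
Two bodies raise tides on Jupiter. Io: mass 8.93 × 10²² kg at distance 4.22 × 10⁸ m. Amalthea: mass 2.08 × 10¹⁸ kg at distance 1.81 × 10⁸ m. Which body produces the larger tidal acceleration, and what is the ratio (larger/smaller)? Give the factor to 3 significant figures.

Io, by a factor of ≈ 3390

Tidal acceleration ∝ M/d³, so compare M/d³ for each.
Io: (8.93 × 10²²) / (4.22 × 10⁸)³ = 1.188 × 10⁻³
Amalthea: (2.08 × 10¹⁸) / (1.81 × 10⁸)³ = 3.508 × 10⁻⁷
Ratio (larger/smaller) = 3390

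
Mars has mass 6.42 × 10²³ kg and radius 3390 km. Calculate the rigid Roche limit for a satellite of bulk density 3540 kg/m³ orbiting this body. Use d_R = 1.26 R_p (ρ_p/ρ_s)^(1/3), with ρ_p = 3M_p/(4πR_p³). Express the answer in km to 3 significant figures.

ρ_p = 3M_p/(4πR_p³) = 3 × (6.42 × 10²³) / (4π × (3.39 × 10⁶ m)³) = 3930 kg/m³
d_R = 1.26 × 3390 km × (3930/3540)^(1/3)
    = 4420 km

4420 km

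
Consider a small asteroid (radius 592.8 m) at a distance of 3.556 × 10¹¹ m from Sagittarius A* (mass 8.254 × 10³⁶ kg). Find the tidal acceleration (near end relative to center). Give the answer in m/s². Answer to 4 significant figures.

1.452 × 10⁻⁵ m/s²

Differencing GM/(d−r)² and GM/d² to first order in r/d gives 2GMr/d³.
a_tidal = 2GMr/d³
        = 2 × (6.674 × 10⁻¹¹) × (8.254 × 10³⁶) × (592.8) / (3.556 × 10¹¹)³
        = 1.452 × 10⁻⁵ m/s²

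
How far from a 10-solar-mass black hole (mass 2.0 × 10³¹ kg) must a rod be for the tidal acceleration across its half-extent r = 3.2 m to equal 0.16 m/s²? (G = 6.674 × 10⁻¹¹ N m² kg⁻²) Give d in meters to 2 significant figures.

3.8 × 10⁷ m

2GMr/d³ = a_tidal  ⇒  d = (2GMr / a_tidal)^(1/3)
d = (2 × 6.674×10⁻¹¹ × (2.0 × 10³¹) × (3.2) / (0.16))^(1/3)
  = 3.8 × 10⁷ m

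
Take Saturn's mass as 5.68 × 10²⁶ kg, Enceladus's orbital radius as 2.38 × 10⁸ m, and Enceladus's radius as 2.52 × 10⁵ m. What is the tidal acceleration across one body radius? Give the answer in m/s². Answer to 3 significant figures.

1.42 × 10⁻³ m/s²

The tidal stretch is the gradient of GM/d² times the body's extent r, hence the 1/d³ dependence.
Δg = 2GMr/d³
   = 2 × (6.674 × 10⁻¹¹) × (5.68 × 10²⁶) × (2.52 × 10⁵) / (2.38 × 10⁸)³
   = 1.42 × 10⁻³ m/s²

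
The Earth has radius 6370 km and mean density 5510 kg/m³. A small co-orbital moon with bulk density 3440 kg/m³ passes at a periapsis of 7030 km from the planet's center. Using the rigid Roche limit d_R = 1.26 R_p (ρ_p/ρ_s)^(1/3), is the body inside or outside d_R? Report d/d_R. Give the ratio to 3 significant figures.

d_R = 1.26 × (6370 km) × (5510/3440)^(1/3) = 9391 km
d/d_R = (7030) / (9391) = 0.749
Since d/d_R < 1, the body is inside the Roche limit.

inside; d/d_R ≈ 0.749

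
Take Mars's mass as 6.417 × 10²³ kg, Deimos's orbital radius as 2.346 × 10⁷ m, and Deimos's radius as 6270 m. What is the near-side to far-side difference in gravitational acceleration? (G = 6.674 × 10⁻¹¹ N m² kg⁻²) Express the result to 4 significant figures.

8.319 × 10⁻⁵ m/s²

Differencing GM/(d−r)² and GM/(d+r)² to first order in r/d gives 4GMr/d³.
a_tidal = 4GMr/d³
        = 4 × (6.674 × 10⁻¹¹) × (6.417 × 10²³) × (6270) / (2.346 × 10⁷)³
        = 8.319 × 10⁻⁵ m/s²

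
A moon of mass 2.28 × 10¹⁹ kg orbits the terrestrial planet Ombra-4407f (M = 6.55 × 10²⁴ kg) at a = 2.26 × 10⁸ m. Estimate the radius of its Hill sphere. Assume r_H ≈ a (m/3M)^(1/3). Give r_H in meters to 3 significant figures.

2.37 × 10⁶ m

r_H ≈ a (m/3M)^(1/3)
    = (2.26 × 10⁸) × (2.28 × 10¹⁹ / (3 × 6.55 × 10²⁴))^(1/3)
    = 2.37 × 10⁶ m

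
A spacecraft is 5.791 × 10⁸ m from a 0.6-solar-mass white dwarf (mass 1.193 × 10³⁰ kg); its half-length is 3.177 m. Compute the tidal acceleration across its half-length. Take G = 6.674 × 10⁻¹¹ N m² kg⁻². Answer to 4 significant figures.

Δa = 2GMr/d³
   = 2 × (6.674 × 10⁻¹¹) × (1.193 × 10³⁰) × (3.177) / (5.791 × 10⁸)³
   = 2.605 × 10⁻⁶ m/s²

2.605 × 10⁻⁶ m/s²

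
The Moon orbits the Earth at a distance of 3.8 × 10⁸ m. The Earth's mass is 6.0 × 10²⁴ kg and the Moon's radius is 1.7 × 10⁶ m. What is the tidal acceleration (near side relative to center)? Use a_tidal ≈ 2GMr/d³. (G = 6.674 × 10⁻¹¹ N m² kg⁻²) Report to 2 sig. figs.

2.5 × 10⁻⁵ m/s²

Δg = 2GMr/d³
   = 2 × (6.674 × 10⁻¹¹) × (6.0 × 10²⁴) × (1.7 × 10⁶) / (3.8 × 10⁸)³
   = 2.5 × 10⁻⁵ m/s²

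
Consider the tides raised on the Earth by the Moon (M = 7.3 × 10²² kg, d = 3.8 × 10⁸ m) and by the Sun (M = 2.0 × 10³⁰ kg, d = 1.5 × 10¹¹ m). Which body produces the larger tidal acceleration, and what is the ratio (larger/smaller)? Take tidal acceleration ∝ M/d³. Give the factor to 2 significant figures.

The Moon, by a factor of ≈ 2.2

The tide-raising term goes as M/d³ (the gradient of a 1/d² field).
The Moon: (7.3 × 10²²) / (3.8 × 10⁸)³ = 1.330 × 10⁻³
The Sun: (2.0 × 10³⁰) / (1.5 × 10¹¹)³ = 5.926 × 10⁻⁴
Ratio (larger/smaller) = 2.2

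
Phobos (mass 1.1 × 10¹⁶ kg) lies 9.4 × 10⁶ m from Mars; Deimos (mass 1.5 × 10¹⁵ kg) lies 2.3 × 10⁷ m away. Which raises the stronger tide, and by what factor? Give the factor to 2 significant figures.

Phobos, by a factor of ≈ 110

The tide-raising term goes as M/d³ (the gradient of a 1/d² field).
Phobos: (1.1 × 10¹⁶) / (9.4 × 10⁶)³ = 1.324 × 10⁻⁵
Deimos: (1.5 × 10¹⁵) / (2.3 × 10⁷)³ = 1.233 × 10⁻⁷
Ratio (larger/smaller) = 110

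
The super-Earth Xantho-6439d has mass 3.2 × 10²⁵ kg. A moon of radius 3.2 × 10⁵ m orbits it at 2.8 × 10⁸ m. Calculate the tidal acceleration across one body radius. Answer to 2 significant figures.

Since r ≪ d, expand the inverse-square field across one radius to get the leading 2GMr/d³ term.
Δa = 2GMr/d³
   = 2 × (6.674 × 10⁻¹¹) × (3.2 × 10²⁵) × (3.2 × 10⁵) / (2.8 × 10⁸)³
   = 6.2 × 10⁻⁵ m/s²

6.2 × 10⁻⁵ m/s²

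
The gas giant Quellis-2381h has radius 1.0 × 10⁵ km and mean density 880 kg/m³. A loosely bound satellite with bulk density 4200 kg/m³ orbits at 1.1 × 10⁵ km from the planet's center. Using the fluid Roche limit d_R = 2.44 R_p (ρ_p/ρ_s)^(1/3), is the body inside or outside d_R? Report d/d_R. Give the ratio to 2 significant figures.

inside; d/d_R ≈ 0.76

d_R = 2.44 × (1.0 × 10⁵ km) × (880/4200)^(1/3) = 1.449 × 10⁵ km
d/d_R = (1.1 × 10⁵) / (1.449 × 10⁵) = 0.76
Since d/d_R < 1, the body is inside the Roche limit.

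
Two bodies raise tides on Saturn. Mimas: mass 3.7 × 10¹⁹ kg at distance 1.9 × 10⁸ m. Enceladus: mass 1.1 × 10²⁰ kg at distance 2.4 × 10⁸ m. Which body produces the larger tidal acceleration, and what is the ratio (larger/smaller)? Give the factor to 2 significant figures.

Enceladus, by a factor of ≈ 1.5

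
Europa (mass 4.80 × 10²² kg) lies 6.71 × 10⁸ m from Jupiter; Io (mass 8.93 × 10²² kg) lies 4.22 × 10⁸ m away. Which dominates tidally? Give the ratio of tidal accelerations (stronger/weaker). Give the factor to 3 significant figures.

Io, by a factor of ≈ 7.48

Compare M/d³ for the two perturbers:
Europa: (4.80 × 10²²) / (6.71 × 10⁸)³ = 1.589 × 10⁻⁴
Io: (8.93 × 10²²) / (4.22 × 10⁸)³ = 1.188 × 10⁻³
Ratio (larger/smaller) = 7.48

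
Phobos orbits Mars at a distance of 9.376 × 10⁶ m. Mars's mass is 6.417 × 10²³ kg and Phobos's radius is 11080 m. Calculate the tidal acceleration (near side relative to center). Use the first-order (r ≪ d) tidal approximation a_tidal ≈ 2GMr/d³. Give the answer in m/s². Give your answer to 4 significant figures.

1.151 × 10⁻³ m/s²

Since r ≪ d, expand the inverse-square field across one radius to get the leading 2GMr/d³ term.
Δa = 2GMr/d³
   = 2 × (6.674 × 10⁻¹¹) × (6.417 × 10²³) × (11080) / (9.376 × 10⁶)³
   = 1.151 × 10⁻³ m/s²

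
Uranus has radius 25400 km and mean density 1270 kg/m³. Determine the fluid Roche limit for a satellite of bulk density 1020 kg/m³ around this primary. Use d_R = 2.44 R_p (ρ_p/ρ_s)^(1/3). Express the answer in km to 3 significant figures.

66700 km

d_R = 2.44 × 25400 km × (1270/1020)^(1/3)
    = 66700 km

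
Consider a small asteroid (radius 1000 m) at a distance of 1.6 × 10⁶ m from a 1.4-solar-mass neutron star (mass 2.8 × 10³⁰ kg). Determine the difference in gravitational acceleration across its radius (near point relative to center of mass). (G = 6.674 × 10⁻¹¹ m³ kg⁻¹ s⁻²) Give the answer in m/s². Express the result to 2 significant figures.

9.1 × 10⁴ m/s²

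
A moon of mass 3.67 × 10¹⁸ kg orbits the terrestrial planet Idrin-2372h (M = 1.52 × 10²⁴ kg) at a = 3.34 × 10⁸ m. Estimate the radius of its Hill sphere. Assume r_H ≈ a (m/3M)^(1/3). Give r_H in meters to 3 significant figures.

3.11 × 10⁶ m

r_H ≈ a (m/3M)^(1/3)
    = (3.34 × 10⁸) × (3.67 × 10¹⁸ / (3 × 1.52 × 10²⁴))^(1/3)
    = 3.11 × 10⁶ m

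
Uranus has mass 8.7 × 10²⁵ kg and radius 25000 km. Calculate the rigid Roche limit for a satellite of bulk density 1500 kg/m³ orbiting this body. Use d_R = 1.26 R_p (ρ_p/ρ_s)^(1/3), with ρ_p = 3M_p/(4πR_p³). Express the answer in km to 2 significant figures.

ρ_p = 3M_p/(4πR_p³) = 3 × (8.7 × 10²⁵) / (4π × (2.5 × 10⁷ m)³) = 1300 kg/m³
d_R = 1.26 × 25000 km × (1300/1500)^(1/3)
    = 30000 km

30000 km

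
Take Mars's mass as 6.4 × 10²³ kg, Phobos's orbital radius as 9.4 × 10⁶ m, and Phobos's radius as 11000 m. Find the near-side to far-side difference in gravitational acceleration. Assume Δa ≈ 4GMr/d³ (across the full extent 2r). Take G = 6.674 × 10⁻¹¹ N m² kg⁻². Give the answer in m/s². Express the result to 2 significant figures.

2.3 × 10⁻³ m/s²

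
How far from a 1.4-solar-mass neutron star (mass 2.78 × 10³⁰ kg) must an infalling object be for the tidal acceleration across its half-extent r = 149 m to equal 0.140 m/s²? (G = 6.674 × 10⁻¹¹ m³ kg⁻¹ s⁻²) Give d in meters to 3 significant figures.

2GMr/d³ = a_tidal  ⇒  d = (2GMr / a_tidal)^(1/3)
d = (2 × 6.674×10⁻¹¹ × (2.78 × 10³⁰) × (149) / (0.140))^(1/3)
  = 7.34 × 10⁷ m

7.34 × 10⁷ m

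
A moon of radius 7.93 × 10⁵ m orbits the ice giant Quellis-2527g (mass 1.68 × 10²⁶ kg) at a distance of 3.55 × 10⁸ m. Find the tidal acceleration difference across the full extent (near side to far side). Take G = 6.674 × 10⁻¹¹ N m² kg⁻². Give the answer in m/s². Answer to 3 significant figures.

Δg = 4GMr/d³
   = 4 × (6.674 × 10⁻¹¹) × (1.68 × 10²⁶) × (7.93 × 10⁵) / (3.55 × 10⁸)³
   = 7.95 × 10⁻⁴ m/s²

7.95 × 10⁻⁴ m/s²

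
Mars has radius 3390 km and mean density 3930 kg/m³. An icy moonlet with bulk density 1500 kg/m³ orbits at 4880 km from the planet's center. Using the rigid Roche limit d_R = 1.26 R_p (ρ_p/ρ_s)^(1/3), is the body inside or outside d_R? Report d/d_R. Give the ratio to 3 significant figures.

d_R = 1.26 × (3390 km) × (3930/1500)^(1/3) = 5888 km
d/d_R = (4880) / (5888) = 0.829
Since d/d_R < 1, the body is inside the Roche limit.

inside; d/d_R ≈ 0.829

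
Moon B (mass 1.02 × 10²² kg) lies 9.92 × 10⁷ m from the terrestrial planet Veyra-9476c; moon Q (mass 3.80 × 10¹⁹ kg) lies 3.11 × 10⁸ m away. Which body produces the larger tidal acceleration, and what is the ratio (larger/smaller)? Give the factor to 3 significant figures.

Moon B, by a factor of ≈ 8270

The tide-raising term goes as M/d³ (the gradient of a 1/d² field).
Moon B: (1.02 × 10²²) / (9.92 × 10⁷)³ = 1.045 × 10⁻²
Moon Q: (3.80 × 10¹⁹) / (3.11 × 10⁸)³ = 1.263 × 10⁻⁶
Ratio (larger/smaller) = 8270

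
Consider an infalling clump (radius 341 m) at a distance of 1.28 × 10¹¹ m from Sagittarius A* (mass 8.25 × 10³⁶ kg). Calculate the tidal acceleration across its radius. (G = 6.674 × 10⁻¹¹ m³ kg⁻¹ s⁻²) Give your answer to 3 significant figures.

a_tidal = 2GMr/d³
        = 2 × (6.674 × 10⁻¹¹) × (8.25 × 10³⁶) × (341) / (1.28 × 10¹¹)³
        = 1.79 × 10⁻⁴ m/s²

1.79 × 10⁻⁴ m/s²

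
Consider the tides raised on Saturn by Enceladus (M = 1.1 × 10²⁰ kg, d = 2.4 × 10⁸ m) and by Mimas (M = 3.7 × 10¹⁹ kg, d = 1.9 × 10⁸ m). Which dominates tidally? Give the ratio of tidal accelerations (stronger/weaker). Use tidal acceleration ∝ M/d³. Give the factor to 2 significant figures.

Enceladus, by a factor of ≈ 1.5

Compare M/d³ for the two perturbers:
Enceladus: (1.1 × 10²⁰) / (2.4 × 10⁸)³ = 7.957 × 10⁻⁶
Mimas: (3.7 × 10¹⁹) / (1.9 × 10⁸)³ = 5.394 × 10⁻⁶
Ratio (larger/smaller) = 1.5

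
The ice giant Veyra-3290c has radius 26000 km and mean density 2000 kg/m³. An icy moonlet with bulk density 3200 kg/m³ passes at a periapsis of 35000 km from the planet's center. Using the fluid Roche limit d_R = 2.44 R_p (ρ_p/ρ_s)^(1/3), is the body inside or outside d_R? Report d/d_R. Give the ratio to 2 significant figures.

d_R = 2.44 × (26000 km) × (2000/3200)^(1/3) = 54240 km
d/d_R = (35000) / (54240) = 0.65
Since d/d_R < 1, the body is inside the Roche limit.

inside; d/d_R ≈ 0.65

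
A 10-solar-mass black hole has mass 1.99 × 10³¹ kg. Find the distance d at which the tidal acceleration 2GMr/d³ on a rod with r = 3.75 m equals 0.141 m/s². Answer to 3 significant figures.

4.13 × 10⁷ m

2GMr/d³ = a_tidal  ⇒  d = (2GMr / a_tidal)^(1/3)
d = (2 × 6.674×10⁻¹¹ × (1.99 × 10³¹) × (3.75) / (0.141))^(1/3)
  = 4.13 × 10⁷ m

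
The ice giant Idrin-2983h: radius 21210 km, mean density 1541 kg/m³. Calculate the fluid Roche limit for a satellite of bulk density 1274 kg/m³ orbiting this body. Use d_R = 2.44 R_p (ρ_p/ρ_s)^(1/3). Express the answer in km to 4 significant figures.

55140 km

d_R = 2.44 × 21210 km × (1541/1274)^(1/3)
    = 55140 km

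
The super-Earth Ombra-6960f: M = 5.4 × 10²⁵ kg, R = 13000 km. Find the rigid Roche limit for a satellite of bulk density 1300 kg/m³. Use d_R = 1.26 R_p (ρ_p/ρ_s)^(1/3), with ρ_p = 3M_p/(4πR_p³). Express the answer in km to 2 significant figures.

ρ_p = 3M_p/(4πR_p³) = 3 × (5.4 × 10²⁵) / (4π × (1.3 × 10⁷ m)³) = 5900 kg/m³
d_R = 1.26 × 13000 km × (5900/1300)^(1/3)
    = 27000 km

27000 km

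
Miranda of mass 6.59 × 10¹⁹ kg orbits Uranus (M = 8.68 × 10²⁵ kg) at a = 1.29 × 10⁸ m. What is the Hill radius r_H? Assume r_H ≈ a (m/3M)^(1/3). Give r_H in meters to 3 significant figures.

8.16 × 10⁵ m

r_H ≈ a (m/3M)^(1/3)
    = (1.29 × 10⁸) × (6.59 × 10¹⁹ / (3 × 8.68 × 10²⁵))^(1/3)
    = 8.16 × 10⁵ m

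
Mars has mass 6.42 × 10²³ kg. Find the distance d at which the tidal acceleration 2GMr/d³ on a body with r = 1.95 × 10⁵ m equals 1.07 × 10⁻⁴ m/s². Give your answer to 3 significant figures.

5.39 × 10⁷ m

2GMr/d³ = a_tidal  ⇒  d = (2GMr / a_tidal)^(1/3)
d = (2 × 6.674×10⁻¹¹ × (6.42 × 10²³) × (1.95 × 10⁵) / (1.07 × 10⁻⁴))^(1/3)
  = 5.39 × 10⁷ m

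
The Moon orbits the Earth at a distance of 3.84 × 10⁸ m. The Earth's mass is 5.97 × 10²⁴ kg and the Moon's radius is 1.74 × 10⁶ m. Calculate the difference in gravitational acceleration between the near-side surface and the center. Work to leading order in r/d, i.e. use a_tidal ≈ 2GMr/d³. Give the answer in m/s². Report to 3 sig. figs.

2.45 × 10⁻⁵ m/s²

Differencing GM/(d−r)² and GM/d² to first order in r/d gives 2GMr/d³.
a_tidal = 2GMr/d³
        = 2 × (6.674 × 10⁻¹¹) × (5.97 × 10²⁴) × (1.74 × 10⁶) / (3.84 × 10⁸)³
        = 2.45 × 10⁻⁵ m/s²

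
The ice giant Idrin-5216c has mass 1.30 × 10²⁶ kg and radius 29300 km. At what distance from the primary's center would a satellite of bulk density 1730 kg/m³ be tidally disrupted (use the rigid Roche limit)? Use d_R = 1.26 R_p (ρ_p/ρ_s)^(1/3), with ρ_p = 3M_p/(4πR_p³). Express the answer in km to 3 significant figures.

ρ_p = 3M_p/(4πR_p³) = 3 × (1.30 × 10²⁶) / (4π × (2.93 × 10⁷ m)³) = 1230 kg/m³
d_R = 1.26 × 29300 km × (1230/1730)^(1/3)
    = 33000 km

33000 km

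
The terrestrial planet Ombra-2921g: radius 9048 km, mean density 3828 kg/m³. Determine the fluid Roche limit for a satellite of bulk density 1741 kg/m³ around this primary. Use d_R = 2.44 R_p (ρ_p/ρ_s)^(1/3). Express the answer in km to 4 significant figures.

d_R = 2.44 × 9048 km × (3828/1741)^(1/3)
    = 28710 km

28710 km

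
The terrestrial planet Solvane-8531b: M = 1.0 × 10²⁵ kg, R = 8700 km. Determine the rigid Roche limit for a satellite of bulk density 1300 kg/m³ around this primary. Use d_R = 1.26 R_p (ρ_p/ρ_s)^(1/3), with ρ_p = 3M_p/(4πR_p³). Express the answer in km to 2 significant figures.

15000 km

ρ_p = 3M_p/(4πR_p³) = 3 × (1.0 × 10²⁵) / (4π × (8.7 × 10⁶ m)³) = 3600 kg/m³
d_R = 1.26 × 8700 km × (3600/1300)^(1/3)
    = 15000 km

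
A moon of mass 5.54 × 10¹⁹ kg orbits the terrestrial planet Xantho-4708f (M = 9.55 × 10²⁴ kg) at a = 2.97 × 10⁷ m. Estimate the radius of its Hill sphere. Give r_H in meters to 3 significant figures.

3.70 × 10⁵ m

r_H ≈ a (m/3M)^(1/3)
    = (2.97 × 10⁷) × (5.54 × 10¹⁹ / (3 × 9.55 × 10²⁴))^(1/3)
    = 3.70 × 10⁵ m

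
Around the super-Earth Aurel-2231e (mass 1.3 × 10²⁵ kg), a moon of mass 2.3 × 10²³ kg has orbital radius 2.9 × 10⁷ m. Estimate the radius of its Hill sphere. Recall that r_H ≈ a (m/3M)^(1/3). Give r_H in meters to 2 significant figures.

5.2 × 10⁶ m

r_H ≈ a (m/3M)^(1/3)
    = (2.9 × 10⁷) × (2.3 × 10²³ / (3 × 1.3 × 10²⁵))^(1/3)
    = 5.2 × 10⁶ m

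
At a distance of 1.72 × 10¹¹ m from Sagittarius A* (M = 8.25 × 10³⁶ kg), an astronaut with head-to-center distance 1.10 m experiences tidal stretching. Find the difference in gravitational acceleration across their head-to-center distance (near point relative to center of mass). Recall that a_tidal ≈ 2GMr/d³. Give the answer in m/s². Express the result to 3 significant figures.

Δa = 2GMr/d³
   = 2 × (6.674 × 10⁻¹¹) × (8.25 × 10³⁶) × (1.10) / (1.72 × 10¹¹)³
   = 2.38 × 10⁻⁷ m/s²

2.38 × 10⁻⁷ m/s²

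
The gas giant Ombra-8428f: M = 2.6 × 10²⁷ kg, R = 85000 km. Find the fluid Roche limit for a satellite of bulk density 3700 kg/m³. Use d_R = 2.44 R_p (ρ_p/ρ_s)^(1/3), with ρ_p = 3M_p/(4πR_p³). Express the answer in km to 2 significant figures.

ρ_p = 3M_p/(4πR_p³) = 3 × (2.6 × 10²⁷) / (4π × (8.5 × 10⁷ m)³) = 1000 kg/m³
d_R = 2.44 × 85000 km × (1000/3700)^(1/3)
    = 1.3 × 10⁵ km

1.3 × 10⁵ km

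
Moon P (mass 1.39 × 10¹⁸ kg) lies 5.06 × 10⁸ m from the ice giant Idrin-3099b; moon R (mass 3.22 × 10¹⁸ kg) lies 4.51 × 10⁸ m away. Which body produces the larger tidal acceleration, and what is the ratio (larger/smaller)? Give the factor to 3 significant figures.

Moon R, by a factor of ≈ 3.27

Compare M/d³ for the two perturbers:
Moon P: (1.39 × 10¹⁸) / (5.06 × 10⁸)³ = 1.073 × 10⁻⁸
Moon R: (3.22 × 10¹⁸) / (4.51 × 10⁸)³ = 3.510 × 10⁻⁸
Ratio (larger/smaller) = 3.27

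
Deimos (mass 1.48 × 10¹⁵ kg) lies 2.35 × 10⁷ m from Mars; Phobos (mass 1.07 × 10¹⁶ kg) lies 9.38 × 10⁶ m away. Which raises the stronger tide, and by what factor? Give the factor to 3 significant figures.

Tidal stretch scales as M/d³; compute that for each body.
Deimos: (1.48 × 10¹⁵) / (2.35 × 10⁷)³ = 1.140 × 10⁻⁷
Phobos: (1.07 × 10¹⁶) / (9.38 × 10⁶)³ = 1.297 × 10⁻⁵
Ratio (larger/smaller) = 114

Phobos, by a factor of ≈ 114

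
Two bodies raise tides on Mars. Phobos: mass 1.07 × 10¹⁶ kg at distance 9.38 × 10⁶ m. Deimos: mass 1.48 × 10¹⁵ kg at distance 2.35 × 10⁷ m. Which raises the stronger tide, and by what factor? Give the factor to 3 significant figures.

Phobos, by a factor of ≈ 114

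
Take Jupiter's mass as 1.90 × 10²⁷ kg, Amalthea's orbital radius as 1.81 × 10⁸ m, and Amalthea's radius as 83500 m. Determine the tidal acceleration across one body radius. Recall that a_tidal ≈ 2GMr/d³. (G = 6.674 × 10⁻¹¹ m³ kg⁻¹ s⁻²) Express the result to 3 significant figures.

3.57 × 10⁻³ m/s²

a_tidal = 2GMr/d³
        = 2 × (6.674 × 10⁻¹¹) × (1.90 × 10²⁷) × (83500) / (1.81 × 10⁸)³
        = 3.57 × 10⁻³ m/s²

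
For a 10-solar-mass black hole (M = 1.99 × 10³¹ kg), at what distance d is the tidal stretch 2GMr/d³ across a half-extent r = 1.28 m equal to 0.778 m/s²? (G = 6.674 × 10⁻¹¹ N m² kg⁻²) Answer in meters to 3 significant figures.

2GMr/d³ = a_tidal  ⇒  d = (2GMr / a_tidal)^(1/3)
d = (2 × 6.674×10⁻¹¹ × (1.99 × 10³¹) × (1.28) / (0.778))^(1/3)
  = 1.63 × 10⁷ m

1.63 × 10⁷ m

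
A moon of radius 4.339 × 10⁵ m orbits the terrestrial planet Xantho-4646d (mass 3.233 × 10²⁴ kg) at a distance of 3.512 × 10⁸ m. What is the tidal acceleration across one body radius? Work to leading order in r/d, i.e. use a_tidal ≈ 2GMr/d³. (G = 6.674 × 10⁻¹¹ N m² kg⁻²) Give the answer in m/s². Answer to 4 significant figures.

a_tidal = 2GMr/d³
        = 2 × (6.674 × 10⁻¹¹) × (3.233 × 10²⁴) × (4.339 × 10⁵) / (3.512 × 10⁸)³
        = 4.323 × 10⁻⁶ m/s²

4.323 × 10⁻⁶ m/s²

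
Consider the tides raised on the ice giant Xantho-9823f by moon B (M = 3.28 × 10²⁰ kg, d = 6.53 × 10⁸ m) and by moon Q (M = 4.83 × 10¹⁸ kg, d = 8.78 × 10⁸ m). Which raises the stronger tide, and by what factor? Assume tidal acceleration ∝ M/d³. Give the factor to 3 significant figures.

The tide-raising term goes as M/d³ (the gradient of a 1/d² field).
Moon B: (3.28 × 10²⁰) / (6.53 × 10⁸)³ = 1.178 × 10⁻⁶
Moon Q: (4.83 × 10¹⁸) / (8.78 × 10⁸)³ = 7.136 × 10⁻⁹
Ratio (larger/smaller) = 165

Moon B, by a factor of ≈ 165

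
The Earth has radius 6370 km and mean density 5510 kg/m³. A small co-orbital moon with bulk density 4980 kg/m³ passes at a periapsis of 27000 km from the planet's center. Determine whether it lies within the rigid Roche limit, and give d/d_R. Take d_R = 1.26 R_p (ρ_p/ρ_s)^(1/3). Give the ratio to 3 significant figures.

outside; d/d_R ≈ 3.25

d_R = 1.26 × (6370 km) × (5510/4980)^(1/3) = 8301 km
d/d_R = (27000) / (8301) = 3.25
Since d/d_R > 1, the body is outside the Roche limit.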